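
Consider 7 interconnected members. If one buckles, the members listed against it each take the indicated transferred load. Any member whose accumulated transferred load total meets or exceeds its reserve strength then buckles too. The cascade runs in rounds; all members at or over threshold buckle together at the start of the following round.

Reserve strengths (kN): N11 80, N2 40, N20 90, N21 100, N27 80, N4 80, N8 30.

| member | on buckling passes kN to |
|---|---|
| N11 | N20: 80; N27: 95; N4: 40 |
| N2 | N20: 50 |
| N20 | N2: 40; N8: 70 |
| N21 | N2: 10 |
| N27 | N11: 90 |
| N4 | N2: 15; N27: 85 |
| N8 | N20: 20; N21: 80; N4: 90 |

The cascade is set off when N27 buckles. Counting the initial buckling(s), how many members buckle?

2

Round 1 — N27 buckles (initial).
  N11: +90 → 90 ≥ 80
Round 2 — N11 buckles.
  N20: +80 → 80 < 90
  N4: +40 → 40 < 80
No further bucklings.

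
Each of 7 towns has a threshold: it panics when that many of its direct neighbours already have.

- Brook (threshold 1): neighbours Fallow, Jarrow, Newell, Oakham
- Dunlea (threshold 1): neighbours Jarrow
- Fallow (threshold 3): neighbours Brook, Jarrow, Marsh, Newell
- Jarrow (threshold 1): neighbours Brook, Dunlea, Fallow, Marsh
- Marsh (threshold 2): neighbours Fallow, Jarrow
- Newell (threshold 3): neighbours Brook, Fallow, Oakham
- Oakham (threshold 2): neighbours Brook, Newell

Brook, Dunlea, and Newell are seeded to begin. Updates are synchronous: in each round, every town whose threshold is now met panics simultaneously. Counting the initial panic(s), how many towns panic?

7

Round 1 — Brook, Dunlea, Newell panic (initial).
Round 2 — checking thresholds:
  Fallow: 2 of 4 neighbours < 3, below threshold.
  Jarrow: 2 of 4 neighbours ≥ 1, panics.
  Oakham: 2 of 2 neighbours ≥ 2, panics.
Round 3 — checking thresholds:
  Fallow: 3 of 4 neighbours ≥ 3, panics.
  Marsh: 1 of 2 neighbours < 2, below threshold.
Round 4 — checking thresholds:
  Marsh: 2 of 2 neighbours ≥ 2, panics.
Round 5 — no new panics; cascade stops.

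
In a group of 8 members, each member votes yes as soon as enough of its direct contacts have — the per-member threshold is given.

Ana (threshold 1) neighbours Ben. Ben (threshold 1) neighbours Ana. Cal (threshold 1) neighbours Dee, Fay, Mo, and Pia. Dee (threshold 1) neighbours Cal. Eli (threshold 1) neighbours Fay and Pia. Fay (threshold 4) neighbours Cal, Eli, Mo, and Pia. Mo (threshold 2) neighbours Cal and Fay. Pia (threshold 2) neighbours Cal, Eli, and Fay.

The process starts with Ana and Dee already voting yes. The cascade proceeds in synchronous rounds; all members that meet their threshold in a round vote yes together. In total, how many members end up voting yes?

4

Round 1 — Ana, Dee vote yes (initial).
Round 2 — checking thresholds:
  Ben: 1 of 1 neighbours ≥ 1, votes yes.
  Cal: 1 of 4 neighbours ≥ 1, votes yes.
Round 3 — no new yes votes; cascade stops.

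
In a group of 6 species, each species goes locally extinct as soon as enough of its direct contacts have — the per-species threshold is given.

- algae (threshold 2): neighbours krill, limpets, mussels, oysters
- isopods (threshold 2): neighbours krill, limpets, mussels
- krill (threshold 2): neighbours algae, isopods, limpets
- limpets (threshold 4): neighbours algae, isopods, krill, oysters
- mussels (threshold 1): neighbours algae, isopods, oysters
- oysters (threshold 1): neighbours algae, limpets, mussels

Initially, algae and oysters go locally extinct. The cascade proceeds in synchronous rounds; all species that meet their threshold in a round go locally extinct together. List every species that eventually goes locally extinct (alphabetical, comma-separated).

algae, mussels, oysters

Round 1 — algae, oysters go locally extinct (initial).
Round 2 — checking thresholds:
  krill: 1 of 3 neighbours < 2, below threshold.
  limpets: 2 of 4 neighbours < 4, below threshold.
  mussels: 2 of 3 neighbours ≥ 1, goes locally extinct.
Round 3 — no new extinctions; cascade stops.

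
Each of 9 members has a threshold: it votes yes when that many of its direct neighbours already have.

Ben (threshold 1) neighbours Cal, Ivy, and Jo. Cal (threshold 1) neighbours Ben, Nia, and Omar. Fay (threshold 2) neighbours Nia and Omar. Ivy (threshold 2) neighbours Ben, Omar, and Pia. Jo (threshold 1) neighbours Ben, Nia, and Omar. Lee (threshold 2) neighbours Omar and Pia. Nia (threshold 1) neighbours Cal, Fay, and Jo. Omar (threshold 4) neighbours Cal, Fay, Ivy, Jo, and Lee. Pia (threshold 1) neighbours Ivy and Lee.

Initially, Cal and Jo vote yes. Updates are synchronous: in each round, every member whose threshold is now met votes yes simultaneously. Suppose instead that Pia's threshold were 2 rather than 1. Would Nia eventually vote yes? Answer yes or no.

yes

With Pia's threshold at 2:
Round 1 — Cal, Jo vote yes (initial).
Round 2 — checking thresholds:
  Ben: 2 of 3 neighbours ≥ 1, votes yes.
  Nia: 2 of 3 neighbours ≥ 1, votes yes.
  Omar: 2 of 5 neighbours < 4, holds.
Round 3 — no new yes votes; cascade stops.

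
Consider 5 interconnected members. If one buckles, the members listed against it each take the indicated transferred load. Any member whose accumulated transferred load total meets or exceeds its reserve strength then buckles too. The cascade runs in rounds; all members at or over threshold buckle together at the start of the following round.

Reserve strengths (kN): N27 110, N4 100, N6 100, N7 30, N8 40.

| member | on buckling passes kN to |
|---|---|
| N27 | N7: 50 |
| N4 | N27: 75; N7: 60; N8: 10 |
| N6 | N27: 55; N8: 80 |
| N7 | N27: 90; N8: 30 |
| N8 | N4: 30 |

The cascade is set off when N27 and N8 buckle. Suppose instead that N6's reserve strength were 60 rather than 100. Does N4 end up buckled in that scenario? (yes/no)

no

With N6's reserve strength at 60:
Round 1 — N27, N8 buckle (initial).
  N4: +30 → 30 < 100
  N7: +50 → 50 ≥ 30
Round 2 — N7 buckles.
No further bucklings.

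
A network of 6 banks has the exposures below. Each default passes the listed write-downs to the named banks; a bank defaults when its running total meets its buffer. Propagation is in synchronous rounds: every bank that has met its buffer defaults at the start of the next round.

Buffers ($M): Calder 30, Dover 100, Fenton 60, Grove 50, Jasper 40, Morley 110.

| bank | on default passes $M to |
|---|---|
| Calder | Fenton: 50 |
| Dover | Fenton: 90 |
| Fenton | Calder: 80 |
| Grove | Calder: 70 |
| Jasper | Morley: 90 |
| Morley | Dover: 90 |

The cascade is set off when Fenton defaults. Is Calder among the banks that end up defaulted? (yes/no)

yes

Round 1 — Fenton defaults (initial).
  Calder: +80 → 80 ≥ 30
Round 2 — Calder defaults.
No further defaults.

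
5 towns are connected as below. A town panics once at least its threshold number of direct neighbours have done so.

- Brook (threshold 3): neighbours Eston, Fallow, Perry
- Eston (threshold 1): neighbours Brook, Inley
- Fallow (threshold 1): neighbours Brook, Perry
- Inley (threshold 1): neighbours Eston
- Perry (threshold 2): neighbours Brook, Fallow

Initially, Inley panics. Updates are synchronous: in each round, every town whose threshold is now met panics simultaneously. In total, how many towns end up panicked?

2

Round 1 — Inley panics (initial).
Round 2 — checking thresholds:
  Eston: 1 of 2 neighbours ≥ 1, panics.
Round 3 — no new panics; cascade stops.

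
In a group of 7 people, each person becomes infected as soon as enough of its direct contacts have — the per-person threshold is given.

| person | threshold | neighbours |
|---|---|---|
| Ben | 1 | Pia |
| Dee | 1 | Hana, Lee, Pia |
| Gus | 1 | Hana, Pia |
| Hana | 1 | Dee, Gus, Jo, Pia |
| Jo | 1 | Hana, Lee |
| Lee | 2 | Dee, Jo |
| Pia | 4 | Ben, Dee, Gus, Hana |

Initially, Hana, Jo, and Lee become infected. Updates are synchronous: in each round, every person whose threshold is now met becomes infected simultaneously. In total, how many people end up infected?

Round 1 — Hana, Jo, Lee become infected (initial).
Round 2 — checking thresholds:
  Dee: 2 of 3 neighbours ≥ 1, becomes infected.
  Gus: 1 of 2 neighbours ≥ 1, becomes infected.
  Pia: 1 of 4 neighbours < 4, not yet.
Round 3 — no new infections; cascade stops.

5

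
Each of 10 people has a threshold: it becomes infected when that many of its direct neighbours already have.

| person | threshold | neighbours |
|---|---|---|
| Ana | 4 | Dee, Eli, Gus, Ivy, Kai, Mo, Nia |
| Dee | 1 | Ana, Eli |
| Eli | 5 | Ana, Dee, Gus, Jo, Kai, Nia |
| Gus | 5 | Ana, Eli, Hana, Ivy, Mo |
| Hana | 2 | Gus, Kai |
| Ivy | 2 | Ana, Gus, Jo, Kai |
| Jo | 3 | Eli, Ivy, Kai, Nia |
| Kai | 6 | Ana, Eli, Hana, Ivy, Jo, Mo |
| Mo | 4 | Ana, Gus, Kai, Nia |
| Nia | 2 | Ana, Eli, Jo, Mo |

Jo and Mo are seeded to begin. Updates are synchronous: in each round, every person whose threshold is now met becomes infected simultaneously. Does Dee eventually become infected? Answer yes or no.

no

Round 1 — Jo, Mo become infected (initial).
Round 2 — checking thresholds:
  Ana: 1 of 7 neighbours < 4, below threshold.
  Eli: 1 of 6 neighbours < 5, below threshold.
  Gus: 1 of 5 neighbours < 5, below threshold.
  Ivy: 1 of 4 neighbours < 2, below threshold.
  Kai: 2 of 6 neighbours < 6, below threshold.
  Nia: 2 of 4 neighbours ≥ 2, becomes infected.
Round 3 — no new infections; cascade stops.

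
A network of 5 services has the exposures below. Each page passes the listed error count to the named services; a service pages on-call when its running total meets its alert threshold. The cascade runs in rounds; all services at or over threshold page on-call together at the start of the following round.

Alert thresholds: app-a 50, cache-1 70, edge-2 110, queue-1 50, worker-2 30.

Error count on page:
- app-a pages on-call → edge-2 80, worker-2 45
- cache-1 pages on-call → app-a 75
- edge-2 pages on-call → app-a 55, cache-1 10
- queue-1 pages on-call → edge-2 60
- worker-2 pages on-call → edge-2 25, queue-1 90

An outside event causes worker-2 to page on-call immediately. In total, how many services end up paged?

2

Round 1 — worker-2 pages on-call (initial).
  edge-2: +25 → 25 < 110
  queue-1: +90 → 90 ≥ 50
Round 2 — queue-1 pages on-call.
  edge-2: +60 → 85 < 110
No further pages.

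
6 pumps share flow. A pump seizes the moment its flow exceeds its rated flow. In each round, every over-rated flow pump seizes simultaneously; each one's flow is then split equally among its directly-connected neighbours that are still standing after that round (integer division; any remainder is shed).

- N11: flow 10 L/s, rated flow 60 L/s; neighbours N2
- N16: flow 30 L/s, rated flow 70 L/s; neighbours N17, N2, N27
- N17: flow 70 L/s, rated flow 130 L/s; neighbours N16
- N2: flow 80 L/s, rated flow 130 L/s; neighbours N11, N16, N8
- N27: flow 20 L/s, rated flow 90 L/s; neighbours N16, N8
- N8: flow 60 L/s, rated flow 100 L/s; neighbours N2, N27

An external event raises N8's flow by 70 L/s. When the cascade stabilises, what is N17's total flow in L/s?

Round 1 — N8 at 130 > 100. N8 seizes.
  N8 sheds 130 L/s to N2, N27: 65 each.
    N2: 80+65 = 145 > 130
    N27: 20+65 = 85 ≤ 90
Round 2 — N2 seizes.
  N2 sheds 145 L/s to N11, N16: 72 each (1 lost).
    N11: 10+72 = 82 > 60
    N16: 30+72 = 102 > 70
Round 3 — N11, N16 seize.
  N11 sheds 82 L/s: no online neighbours, lost.
  N16 sheds 102 L/s to N17, N27: 51 each.
    N17: 70+51 = 121 ≤ 130
    N27: 85+51 = 136 > 90
Round 4 — N27 seizes.
  N27 sheds 136 L/s: no online neighbours, lost.
No further seizures.

121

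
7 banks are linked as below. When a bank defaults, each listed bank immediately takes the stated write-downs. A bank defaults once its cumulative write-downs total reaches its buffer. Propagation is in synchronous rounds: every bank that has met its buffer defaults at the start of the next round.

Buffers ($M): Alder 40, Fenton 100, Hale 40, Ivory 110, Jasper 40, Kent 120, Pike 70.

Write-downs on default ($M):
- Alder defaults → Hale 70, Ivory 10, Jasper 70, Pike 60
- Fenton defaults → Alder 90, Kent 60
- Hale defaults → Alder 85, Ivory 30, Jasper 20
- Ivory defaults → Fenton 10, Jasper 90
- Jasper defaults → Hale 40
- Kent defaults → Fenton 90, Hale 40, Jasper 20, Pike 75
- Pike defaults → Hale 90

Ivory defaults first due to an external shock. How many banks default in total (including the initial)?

4

Round 1 — Ivory defaults (initial).
  Fenton: +10 → 10 < 100
  Jasper: +90 → 90 ≥ 40
Round 2 — Jasper defaults.
  Hale: +40 → 40 ≥ 40
Round 3 — Hale defaults.
  Alder: +85 → 85 ≥ 40
Round 4 — Alder defaults.
  Pike: +60 → 60 < 70
No further defaults.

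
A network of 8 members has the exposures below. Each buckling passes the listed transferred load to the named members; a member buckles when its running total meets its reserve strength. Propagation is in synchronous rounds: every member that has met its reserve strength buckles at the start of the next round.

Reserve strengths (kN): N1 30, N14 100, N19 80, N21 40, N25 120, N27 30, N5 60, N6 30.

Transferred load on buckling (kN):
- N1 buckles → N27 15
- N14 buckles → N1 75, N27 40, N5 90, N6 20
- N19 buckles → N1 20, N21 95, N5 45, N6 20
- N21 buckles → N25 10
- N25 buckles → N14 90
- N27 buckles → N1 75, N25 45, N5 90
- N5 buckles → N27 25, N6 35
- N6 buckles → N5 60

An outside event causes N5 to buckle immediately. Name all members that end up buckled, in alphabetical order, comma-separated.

N5, N6

Round 1 — N5 buckles (initial).
  N27: +25 → 25 < 30
  N6: +35 → 35 ≥ 30
Round 2 — N6 buckles.
No further bucklings.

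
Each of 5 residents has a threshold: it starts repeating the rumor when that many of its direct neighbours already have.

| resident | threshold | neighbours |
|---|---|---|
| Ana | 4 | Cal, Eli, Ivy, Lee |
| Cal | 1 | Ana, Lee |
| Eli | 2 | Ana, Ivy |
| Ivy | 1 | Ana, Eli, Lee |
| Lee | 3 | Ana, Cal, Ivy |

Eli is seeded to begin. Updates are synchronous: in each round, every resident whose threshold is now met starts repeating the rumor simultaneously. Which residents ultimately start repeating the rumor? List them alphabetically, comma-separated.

Round 1 — Eli starts repeating the rumor (initial).
Round 2 — checking thresholds:
  Ana: 1 of 4 neighbours < 4, not yet.
  Ivy: 1 of 3 neighbours ≥ 1, starts repeating the rumor.
Round 3 — no new spreads; cascade stops.

Eli, Ivy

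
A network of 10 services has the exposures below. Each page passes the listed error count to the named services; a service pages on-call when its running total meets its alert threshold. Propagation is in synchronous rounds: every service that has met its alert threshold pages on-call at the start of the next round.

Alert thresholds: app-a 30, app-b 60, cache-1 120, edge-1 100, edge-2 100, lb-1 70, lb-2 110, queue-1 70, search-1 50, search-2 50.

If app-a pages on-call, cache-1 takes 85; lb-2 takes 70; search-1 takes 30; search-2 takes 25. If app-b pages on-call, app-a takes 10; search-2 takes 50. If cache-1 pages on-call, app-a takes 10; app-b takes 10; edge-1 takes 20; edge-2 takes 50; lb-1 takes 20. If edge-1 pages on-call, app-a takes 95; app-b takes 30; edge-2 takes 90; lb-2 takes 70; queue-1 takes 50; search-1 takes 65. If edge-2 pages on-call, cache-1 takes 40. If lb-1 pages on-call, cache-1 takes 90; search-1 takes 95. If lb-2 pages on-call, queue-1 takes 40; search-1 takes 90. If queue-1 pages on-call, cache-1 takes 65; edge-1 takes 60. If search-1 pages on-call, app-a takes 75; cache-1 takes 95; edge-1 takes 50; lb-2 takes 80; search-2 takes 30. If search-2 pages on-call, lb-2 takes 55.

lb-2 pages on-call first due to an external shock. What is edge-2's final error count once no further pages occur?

50

Round 1 — lb-2 pages on-call (initial).
  queue-1: +40 → 40 < 70
  search-1: +90 → 90 ≥ 50
Round 2 — search-1 pages on-call.
  app-a: +75 → 75 ≥ 30
  cache-1: +95 → 95 < 120
  edge-1: +50 → 50 < 100
  search-2: +30 → 30 < 50
Round 3 — app-a pages on-call.
  cache-1: +85 → 180 ≥ 120
  search-2: +25 → 55 ≥ 50
Round 4 — cache-1, search-2 page on-call.
  app-b: +10 → 10 < 60
  edge-1: +20 → 70 < 100
  edge-2: +50 → 50 < 100
  lb-1: +20 → 20 < 70
No further pages.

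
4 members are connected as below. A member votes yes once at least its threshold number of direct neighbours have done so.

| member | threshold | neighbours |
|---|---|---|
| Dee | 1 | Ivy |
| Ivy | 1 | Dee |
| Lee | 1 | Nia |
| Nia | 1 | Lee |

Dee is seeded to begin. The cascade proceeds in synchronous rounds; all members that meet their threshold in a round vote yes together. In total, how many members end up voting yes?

Round 1 — Dee votes yes (initial).
Round 2 — checking thresholds:
  Ivy: 1 of 1 neighbours ≥ 1, votes yes.
Round 3 — no new yes votes; cascade stops.

2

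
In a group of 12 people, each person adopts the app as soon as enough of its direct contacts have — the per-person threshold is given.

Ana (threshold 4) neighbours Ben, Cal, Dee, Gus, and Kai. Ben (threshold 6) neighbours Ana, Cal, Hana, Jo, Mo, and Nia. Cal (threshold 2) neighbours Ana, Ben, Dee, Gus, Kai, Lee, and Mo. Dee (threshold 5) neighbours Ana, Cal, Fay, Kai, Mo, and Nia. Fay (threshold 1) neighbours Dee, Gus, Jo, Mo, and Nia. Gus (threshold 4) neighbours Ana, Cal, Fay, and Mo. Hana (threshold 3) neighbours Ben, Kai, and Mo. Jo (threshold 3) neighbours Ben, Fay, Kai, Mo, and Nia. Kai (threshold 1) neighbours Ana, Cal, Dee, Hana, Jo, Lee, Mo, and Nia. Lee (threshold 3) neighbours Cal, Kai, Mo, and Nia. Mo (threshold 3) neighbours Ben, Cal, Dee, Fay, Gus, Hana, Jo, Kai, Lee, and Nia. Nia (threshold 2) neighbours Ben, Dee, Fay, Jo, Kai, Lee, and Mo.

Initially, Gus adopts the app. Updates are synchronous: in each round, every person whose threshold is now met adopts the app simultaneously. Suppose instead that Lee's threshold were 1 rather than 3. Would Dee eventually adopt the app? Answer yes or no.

no

With Lee's threshold at 1:
Round 1 — Gus adopts the app (initial).
Round 2 — checking thresholds:
  Ana: 1 of 5 neighbours < 4, holds.
  Cal: 1 of 7 neighbours < 2, holds.
  Fay: 1 of 5 neighbours ≥ 1, adopts the app.
  Mo: 1 of 10 neighbours < 3, holds.
Round 3 — no new adoptions; cascade stops.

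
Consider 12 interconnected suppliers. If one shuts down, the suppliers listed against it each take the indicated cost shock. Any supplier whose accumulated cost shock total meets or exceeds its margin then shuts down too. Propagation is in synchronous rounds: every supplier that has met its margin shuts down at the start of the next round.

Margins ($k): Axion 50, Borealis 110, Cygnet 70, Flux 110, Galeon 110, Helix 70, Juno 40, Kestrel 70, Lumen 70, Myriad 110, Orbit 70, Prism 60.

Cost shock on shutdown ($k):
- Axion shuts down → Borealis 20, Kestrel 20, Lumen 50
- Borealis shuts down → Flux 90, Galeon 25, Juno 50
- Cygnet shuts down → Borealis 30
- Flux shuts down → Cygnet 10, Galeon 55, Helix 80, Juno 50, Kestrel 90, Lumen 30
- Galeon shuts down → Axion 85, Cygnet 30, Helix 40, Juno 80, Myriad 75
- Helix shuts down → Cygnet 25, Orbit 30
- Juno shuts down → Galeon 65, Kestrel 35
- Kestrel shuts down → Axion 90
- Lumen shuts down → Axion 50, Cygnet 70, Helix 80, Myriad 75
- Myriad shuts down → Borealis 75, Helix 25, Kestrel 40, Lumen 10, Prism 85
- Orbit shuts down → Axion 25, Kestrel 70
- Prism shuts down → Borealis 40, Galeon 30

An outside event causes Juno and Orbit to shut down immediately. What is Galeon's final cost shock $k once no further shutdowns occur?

65

Round 1 — Juno, Orbit shut down (initial).
  Axion: +25 → 25 < 50
  Galeon: +65 → 65 < 110
  Kestrel: +35+70 → 105 ≥ 70
Round 2 — Kestrel shuts down.
  Axion: +90 → 115 ≥ 50
Round 3 — Axion shuts down.
  Borealis: +20 → 20 < 110
  Lumen: +50 → 50 < 70
No further shutdowns.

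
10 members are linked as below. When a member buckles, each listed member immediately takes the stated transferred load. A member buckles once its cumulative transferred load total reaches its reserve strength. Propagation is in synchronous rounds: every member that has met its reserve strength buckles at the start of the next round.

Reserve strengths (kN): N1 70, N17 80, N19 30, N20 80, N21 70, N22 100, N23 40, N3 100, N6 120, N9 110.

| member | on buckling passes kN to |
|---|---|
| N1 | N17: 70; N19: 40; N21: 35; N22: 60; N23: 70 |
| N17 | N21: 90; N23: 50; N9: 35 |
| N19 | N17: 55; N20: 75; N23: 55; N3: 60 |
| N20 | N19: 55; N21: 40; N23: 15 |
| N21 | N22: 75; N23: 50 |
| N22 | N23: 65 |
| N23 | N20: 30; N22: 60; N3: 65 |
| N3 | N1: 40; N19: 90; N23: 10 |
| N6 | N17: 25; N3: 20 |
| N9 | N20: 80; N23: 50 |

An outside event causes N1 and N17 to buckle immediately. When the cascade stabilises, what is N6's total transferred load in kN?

0

Round 1 — N1, N17 buckle (initial).
  N19: +40 → 40 ≥ 30
  N21: +35+90 → 125 ≥ 70
  N22: +60 → 60 < 100
  N23: +70+50 → 120 ≥ 40
  N9: +35 → 35 < 110
Round 2 — N19, N21, N23 buckle.
  N20: +75+30 → 105 ≥ 80
  N22: +75+60 → 195 ≥ 100
  N3: +60+65 → 125 ≥ 100
Round 3 — N20, N22, N3 buckle.
No further bucklings.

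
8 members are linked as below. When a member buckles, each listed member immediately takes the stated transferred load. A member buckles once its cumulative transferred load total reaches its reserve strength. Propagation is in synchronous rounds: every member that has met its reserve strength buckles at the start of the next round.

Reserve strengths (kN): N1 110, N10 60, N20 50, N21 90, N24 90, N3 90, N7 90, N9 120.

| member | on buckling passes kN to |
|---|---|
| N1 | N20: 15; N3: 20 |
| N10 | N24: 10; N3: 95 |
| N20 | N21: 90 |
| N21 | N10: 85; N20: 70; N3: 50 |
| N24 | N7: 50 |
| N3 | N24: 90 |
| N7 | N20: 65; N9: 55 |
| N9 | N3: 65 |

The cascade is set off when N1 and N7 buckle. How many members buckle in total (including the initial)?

7

Round 1 — N1, N7 buckle (initial).
  N20: +15+65 → 80 ≥ 50
  N3: +20 → 20 < 90
  N9: +55 → 55 < 120
Round 2 — N20 buckles.
  N21: +90 → 90 ≥ 90
Round 3 — N21 buckles.
  N10: +85 → 85 ≥ 60
  N3: +50 → 70 < 90
Round 4 — N10 buckles.
  N24: +10 → 10 < 90
  N3: +95 → 165 ≥ 90
Round 5 — N3 buckles.
  N24: +90 → 100 ≥ 90
Round 6 — N24 buckles.
No further bucklings.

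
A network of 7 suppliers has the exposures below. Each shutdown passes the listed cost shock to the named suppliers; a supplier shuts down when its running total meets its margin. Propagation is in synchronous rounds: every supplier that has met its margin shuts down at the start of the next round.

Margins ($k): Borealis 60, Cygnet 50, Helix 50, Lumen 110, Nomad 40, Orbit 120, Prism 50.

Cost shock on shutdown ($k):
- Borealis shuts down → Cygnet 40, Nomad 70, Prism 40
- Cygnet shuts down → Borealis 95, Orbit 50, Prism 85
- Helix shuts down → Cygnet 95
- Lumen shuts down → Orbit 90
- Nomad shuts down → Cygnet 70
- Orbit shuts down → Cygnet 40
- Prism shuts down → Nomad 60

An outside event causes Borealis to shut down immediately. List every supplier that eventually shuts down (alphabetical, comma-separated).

Borealis, Cygnet, Nomad, Prism

Round 1 — Borealis shuts down (initial).
  Cygnet: +40 → 40 < 50
  Nomad: +70 → 70 ≥ 40
  Prism: +40 → 40 < 50
Round 2 — Nomad shuts down.
  Cygnet: +70 → 110 ≥ 50
Round 3 — Cygnet shuts down.
  Orbit: +50 → 50 < 120
  Prism: +85 → 125 ≥ 50
Round 4 — Prism shuts down.
No further shutdowns.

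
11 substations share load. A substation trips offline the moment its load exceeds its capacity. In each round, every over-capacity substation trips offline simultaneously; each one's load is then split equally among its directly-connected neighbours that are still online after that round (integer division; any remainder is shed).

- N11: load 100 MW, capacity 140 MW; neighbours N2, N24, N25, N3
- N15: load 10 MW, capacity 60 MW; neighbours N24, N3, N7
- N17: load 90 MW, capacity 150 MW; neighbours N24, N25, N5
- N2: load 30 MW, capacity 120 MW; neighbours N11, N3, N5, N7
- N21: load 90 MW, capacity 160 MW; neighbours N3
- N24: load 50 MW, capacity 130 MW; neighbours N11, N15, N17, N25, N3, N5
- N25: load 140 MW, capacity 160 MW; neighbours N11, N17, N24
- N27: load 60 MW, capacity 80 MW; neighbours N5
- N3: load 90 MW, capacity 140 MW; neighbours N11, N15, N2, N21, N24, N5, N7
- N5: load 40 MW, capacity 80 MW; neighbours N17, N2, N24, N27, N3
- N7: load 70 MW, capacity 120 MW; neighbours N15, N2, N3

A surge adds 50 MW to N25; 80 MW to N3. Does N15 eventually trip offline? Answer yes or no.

Round 1 — N25 at 190 > 160; N3 at 170 > 140. N25, N3 trip offline.
  N25 sheds 190 MW to N11, N17, N24: 63 each (1 lost).
    N11: 100+63 = 163 > 140
    N17: 90+63 = 153 > 150
    N24: 50+63 = 113 ≤ 130
  N3 sheds 170 MW to N11, N15, N2, N21, N24, N5, N7: 24 each (2 lost).
    N11: 163+24 = 187 > 140
    N15: 10+24 = 34 ≤ 60
    N2: 30+24 = 54 ≤ 120
    N21: 90+24 = 114 ≤ 160
    N24: 113+24 = 137 > 130
    N5: 40+24 = 64 ≤ 80
    N7: 70+24 = 94 ≤ 120
Round 2 — N11, N17, N24 trip offline.
  N11 sheds 187 MW to N2: 187 each.
    N2: 54+187 = 241 > 120
  N17 sheds 153 MW to N5: 153 each.
    N5: 64+153 = 217 > 80
  N24 sheds 137 MW to N15, N5: 68 each (1 lost).
    N15: 34+68 = 102 > 60
    N5: 217+68 = 285 > 80
Round 3 — N15, N2, N5 trip offline.
  N15 sheds 102 MW to N7: 102 each.
    N7: 94+102 = 196 > 120
  N2 sheds 241 MW to N7: 241 each.
    N7: 196+241 = 437 > 120
  N5 sheds 285 MW to N27: 285 each.
    N27: 60+285 = 345 > 80
Round 4 — N27, N7 trip offline.
  N27 sheds 345 MW: no online neighbours, lost.
  N7 sheds 437 MW: no online neighbours, lost.
No further trips.

yes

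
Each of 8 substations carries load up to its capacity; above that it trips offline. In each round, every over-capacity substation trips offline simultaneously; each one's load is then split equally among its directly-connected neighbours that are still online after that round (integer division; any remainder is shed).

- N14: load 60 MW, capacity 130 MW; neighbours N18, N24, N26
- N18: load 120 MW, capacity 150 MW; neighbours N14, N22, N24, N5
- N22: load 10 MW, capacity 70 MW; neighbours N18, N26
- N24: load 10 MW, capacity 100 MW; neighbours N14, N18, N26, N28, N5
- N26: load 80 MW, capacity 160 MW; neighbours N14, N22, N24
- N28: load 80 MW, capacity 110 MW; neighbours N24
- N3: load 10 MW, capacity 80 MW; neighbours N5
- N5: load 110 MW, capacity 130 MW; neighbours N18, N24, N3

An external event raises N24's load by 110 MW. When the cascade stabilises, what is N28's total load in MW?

Round 1 — N24 at 120 > 100. N24 trips offline.
  N24 sheds 120 MW to N14, N18, N26, N28, N5: 24 each.
    N14: 60+24 = 84 ≤ 130
    N18: 120+24 = 144 ≤ 150
    N26: 80+24 = 104 ≤ 160
    N28: 80+24 = 104 ≤ 110
    N5: 110+24 = 134 > 130
Round 2 — N5 trips offline.
  N5 sheds 134 MW to N18, N3: 67 each.
    N18: 144+67 = 211 > 150
    N3: 10+67 = 77 ≤ 80
Round 3 — N18 trips offline.
  N18 sheds 211 MW to N14, N22: 105 each (1 lost).
    N14: 84+105 = 189 > 130
    N22: 10+105 = 115 > 70
Round 4 — N14, N22 trip offline.
  N14 sheds 189 MW to N26: 189 each.
    N26: 104+189 = 293 > 160
  N22 sheds 115 MW to N26: 115 each.
    N26: 293+115 = 408 > 160
Round 5 — N26 trips offline.
  N26 sheds 408 MW: no online neighbours, lost.
No further trips.

104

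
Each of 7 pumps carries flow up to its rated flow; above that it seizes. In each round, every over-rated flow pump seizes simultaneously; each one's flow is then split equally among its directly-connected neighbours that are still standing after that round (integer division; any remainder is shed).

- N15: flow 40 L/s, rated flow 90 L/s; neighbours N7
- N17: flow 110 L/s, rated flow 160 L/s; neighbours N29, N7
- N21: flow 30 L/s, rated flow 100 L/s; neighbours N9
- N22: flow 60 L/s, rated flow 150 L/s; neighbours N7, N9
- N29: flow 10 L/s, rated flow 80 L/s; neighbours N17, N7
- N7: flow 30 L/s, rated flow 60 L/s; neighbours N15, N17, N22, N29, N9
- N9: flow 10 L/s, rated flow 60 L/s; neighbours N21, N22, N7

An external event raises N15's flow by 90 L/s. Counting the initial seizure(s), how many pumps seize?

Round 1 — N15 at 130 > 90. N15 seizes.
  N15 sheds 130 L/s to N7: 130 each.
    N7: 30+130 = 160 > 60
Round 2 — N7 seizes.
  N7 sheds 160 L/s to N17, N22, N29, N9: 40 each.
    N17: 110+40 = 150 ≤ 160
    N22: 60+40 = 100 ≤ 150
    N29: 10+40 = 50 ≤ 80
    N9: 10+40 = 50 ≤ 60
No further seizures.

2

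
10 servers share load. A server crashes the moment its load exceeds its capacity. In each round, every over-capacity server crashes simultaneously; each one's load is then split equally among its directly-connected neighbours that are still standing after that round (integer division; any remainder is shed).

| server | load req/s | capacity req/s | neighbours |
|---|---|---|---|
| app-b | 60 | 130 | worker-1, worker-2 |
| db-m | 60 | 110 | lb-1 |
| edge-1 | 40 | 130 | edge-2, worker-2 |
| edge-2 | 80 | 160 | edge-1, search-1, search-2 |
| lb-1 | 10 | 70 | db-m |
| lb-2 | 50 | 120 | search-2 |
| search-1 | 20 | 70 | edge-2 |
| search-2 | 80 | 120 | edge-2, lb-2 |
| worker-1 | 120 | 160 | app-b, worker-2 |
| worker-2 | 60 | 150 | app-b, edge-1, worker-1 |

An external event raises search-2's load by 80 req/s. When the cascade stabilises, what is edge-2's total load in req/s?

160

Round 1 — search-2 at 160 > 120. search-2 crashes.
  search-2 sheds 160 req/s to edge-2, lb-2: 80 each.
    edge-2: 80+80 = 160 ≤ 160
    lb-2: 50+80 = 130 > 120
Round 2 — lb-2 crashes.
  lb-2 sheds 130 req/s: no online neighbours, lost.
No further crashes.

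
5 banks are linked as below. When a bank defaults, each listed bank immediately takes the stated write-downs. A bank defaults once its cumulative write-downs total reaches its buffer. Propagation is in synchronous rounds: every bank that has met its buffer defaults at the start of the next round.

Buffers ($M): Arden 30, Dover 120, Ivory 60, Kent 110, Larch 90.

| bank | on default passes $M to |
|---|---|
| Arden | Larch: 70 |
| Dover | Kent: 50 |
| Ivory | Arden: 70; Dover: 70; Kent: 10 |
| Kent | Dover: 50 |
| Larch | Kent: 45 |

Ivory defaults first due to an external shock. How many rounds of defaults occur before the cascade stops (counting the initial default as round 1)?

2

Round 1 — Ivory defaults (initial).
  Arden: +70 → 70 ≥ 30
  Dover: +70 → 70 < 120
  Kent: +10 → 10 < 110
Round 2 — Arden defaults.
  Larch: +70 → 70 < 90
No further defaults.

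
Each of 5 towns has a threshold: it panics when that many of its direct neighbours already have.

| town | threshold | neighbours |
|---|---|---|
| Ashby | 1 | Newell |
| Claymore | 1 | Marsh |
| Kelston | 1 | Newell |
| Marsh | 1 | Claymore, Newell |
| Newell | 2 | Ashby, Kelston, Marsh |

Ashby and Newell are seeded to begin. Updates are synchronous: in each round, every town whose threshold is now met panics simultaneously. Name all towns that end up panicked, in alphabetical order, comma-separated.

Round 1 — Ashby, Newell panic (initial).
Round 2 — checking thresholds:
  Kelston: 1 of 1 neighbours ≥ 1, panics.
  Marsh: 1 of 2 neighbours ≥ 1, panics.
Round 3 — checking thresholds:
  Claymore: 1 of 1 neighbours ≥ 1, panics.
Round 4 — no new panics; cascade stops.

Ashby, Claymore, Kelston, Marsh, Newell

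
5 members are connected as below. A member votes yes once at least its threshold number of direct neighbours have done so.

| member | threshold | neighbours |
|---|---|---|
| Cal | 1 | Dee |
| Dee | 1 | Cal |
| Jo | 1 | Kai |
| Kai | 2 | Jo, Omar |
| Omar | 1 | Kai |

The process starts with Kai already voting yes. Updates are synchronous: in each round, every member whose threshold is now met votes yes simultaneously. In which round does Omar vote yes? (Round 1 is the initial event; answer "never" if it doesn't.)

Round 1 — Kai votes yes (initial).
Round 2 — checking thresholds:
  Jo: 1 of 1 neighbours ≥ 1, votes yes.
  Omar: 1 of 1 neighbours ≥ 1, votes yes.
Round 3 — no new yes votes; cascade stops.

2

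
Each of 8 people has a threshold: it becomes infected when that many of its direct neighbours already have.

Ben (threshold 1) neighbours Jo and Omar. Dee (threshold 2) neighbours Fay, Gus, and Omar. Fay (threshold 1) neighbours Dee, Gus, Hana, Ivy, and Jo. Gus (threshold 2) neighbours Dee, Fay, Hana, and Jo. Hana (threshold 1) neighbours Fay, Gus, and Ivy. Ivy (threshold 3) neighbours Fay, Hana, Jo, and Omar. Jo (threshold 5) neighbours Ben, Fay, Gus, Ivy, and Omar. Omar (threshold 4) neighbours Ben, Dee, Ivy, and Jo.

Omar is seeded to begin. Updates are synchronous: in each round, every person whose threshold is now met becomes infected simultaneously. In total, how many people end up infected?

2

Round 1 — Omar becomes infected (initial).
Round 2 — checking thresholds:
  Ben: 1 of 2 neighbours ≥ 1, becomes infected.
  Dee: 1 of 3 neighbours < 2, not yet.
  Ivy: 1 of 4 neighbours < 3, not yet.
  Jo: 1 of 5 neighbours < 5, not yet.
Round 3 — no new infections; cascade stops.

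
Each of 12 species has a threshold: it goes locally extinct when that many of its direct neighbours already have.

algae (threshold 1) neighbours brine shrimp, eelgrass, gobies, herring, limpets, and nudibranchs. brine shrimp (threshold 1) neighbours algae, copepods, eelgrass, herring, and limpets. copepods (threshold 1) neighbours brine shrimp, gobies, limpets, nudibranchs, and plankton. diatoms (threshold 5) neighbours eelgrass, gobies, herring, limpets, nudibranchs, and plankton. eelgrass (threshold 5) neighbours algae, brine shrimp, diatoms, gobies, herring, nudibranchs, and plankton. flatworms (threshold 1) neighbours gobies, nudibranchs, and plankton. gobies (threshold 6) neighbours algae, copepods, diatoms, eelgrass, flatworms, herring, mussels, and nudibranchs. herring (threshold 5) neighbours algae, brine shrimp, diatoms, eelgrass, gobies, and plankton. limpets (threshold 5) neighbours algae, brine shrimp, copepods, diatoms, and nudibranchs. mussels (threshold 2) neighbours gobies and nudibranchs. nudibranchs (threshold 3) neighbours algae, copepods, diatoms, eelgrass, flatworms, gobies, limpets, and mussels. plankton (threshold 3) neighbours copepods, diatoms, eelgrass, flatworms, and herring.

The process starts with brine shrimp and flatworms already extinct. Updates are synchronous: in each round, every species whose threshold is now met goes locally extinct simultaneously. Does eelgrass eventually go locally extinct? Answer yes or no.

Round 1 — brine shrimp, flatworms go locally extinct (initial).
Round 2 — checking thresholds:
  algae: 1 of 6 neighbours ≥ 1, goes locally extinct.
  copepods: 1 of 5 neighbours ≥ 1, goes locally extinct.
  eelgrass: 1 of 7 neighbours < 5, below threshold.
  gobies: 1 of 8 neighbours < 6, below threshold.
  herring: 1 of 6 neighbours < 5, below threshold.
  limpets: 1 of 5 neighbours < 5, below threshold.
  nudibranchs: 1 of 8 neighbours < 3, below threshold.
  plankton: 1 of 5 neighbours < 3, below threshold.
Round 3 — checking thresholds:
  eelgrass: 2 of 7 neighbours < 5, below threshold.
  gobies: 3 of 8 neighbours < 6, below threshold.
  herring: 2 of 6 neighbours < 5, below threshold.
  limpets: 3 of 5 neighbours < 5, below threshold.
  nudibranchs: 3 of 8 neighbours ≥ 3, goes locally extinct.
  plankton: 2 of 5 neighbours < 3, below threshold.
Round 4 — no new extinctions; cascade stops.

no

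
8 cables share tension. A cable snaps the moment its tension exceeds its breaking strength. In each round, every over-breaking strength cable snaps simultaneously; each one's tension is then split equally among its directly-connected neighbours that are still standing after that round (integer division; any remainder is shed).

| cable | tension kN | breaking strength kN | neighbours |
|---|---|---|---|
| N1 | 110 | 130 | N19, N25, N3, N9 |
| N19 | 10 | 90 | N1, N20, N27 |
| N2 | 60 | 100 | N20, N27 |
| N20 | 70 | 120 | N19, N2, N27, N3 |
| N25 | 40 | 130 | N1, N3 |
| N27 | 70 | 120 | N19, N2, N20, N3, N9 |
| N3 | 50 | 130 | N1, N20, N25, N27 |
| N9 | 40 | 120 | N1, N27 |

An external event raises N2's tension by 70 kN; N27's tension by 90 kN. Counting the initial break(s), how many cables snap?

8

Round 1 — N2 at 130 > 100; N27 at 160 > 120. N2, N27 snap.
  N2 sheds 130 kN to N20: 130 each.
    N20: 70+130 = 200 > 120
  N27 sheds 160 kN to N19, N20, N3, N9: 40 each.
    N19: 10+40 = 50 ≤ 90
    N20: 200+40 = 240 > 120
    N3: 50+40 = 90 ≤ 130
    N9: 40+40 = 80 ≤ 120
Round 2 — N20 snaps.
  N20 sheds 240 kN to N19, N3: 120 each.
    N19: 50+120 = 170 > 90
    N3: 90+120 = 210 > 130
Round 3 — N19, N3 snap.
  N19 sheds 170 kN to N1: 170 each.
    N1: 110+170 = 280 > 130
  N3 sheds 210 kN to N1, N25: 105 each.
    N1: 280+105 = 385 > 130
    N25: 40+105 = 145 > 130
Round 4 — N1, N25 snap.
  N1 sheds 385 kN to N9: 385 each.
    N9: 80+385 = 465 > 120
  N25 sheds 145 kN: no online neighbours, lost.
Round 5 — N9 snaps.
  N9 sheds 465 kN: no online neighbours, lost.
No further breaks.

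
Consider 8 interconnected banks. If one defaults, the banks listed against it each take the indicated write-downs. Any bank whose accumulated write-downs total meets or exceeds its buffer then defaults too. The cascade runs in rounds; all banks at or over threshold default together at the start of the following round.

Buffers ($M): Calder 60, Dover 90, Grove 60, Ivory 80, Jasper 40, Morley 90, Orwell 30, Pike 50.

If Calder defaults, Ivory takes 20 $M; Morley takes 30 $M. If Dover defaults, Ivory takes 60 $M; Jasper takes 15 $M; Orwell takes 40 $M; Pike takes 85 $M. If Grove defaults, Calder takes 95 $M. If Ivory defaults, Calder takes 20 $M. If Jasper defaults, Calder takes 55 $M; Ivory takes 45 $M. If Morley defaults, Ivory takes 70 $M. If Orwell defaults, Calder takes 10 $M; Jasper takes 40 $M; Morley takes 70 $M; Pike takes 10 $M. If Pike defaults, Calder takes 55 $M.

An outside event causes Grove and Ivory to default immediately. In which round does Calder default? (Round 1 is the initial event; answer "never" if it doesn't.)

2

Round 1 — Grove, Ivory default (initial).
  Calder: +95+20 → 115 ≥ 60
Round 2 — Calder defaults.
  Morley: +30 → 30 < 90
No further defaults.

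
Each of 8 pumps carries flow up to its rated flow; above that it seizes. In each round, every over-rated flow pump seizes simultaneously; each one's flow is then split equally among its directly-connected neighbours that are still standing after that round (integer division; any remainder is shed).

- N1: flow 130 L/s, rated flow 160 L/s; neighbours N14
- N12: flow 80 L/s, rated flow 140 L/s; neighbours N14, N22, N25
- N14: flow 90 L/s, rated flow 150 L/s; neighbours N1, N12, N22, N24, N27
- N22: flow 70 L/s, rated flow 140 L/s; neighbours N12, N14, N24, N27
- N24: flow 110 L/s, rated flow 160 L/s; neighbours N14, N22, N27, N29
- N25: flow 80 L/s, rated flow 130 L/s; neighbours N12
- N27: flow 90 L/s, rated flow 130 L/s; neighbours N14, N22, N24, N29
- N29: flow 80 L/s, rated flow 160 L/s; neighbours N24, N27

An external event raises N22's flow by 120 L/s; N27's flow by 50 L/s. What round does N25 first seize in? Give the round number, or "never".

Round 1 — N22 at 190 > 140; N27 at 140 > 130. N22, N27 seize.
  N22 sheds 190 L/s to N12, N14, N24: 63 each (1 lost).
    N12: 80+63 = 143 > 140
    N14: 90+63 = 153 > 150
    N24: 110+63 = 173 > 160
  N27 sheds 140 L/s to N14, N24, N29: 46 each (2 lost).
    N14: 153+46 = 199 > 150
    N24: 173+46 = 219 > 160
    N29: 80+46 = 126 ≤ 160
Round 2 — N12, N14, N24 seize.
  N12 sheds 143 L/s to N25: 143 each.
    N25: 80+143 = 223 > 130
  N14 sheds 199 L/s to N1: 199 each.
    N1: 130+199 = 329 > 160
  N24 sheds 219 L/s to N29: 219 each.
    N29: 126+219 = 345 > 160
Round 3 — N1, N25, N29 seize.
  N1 sheds 329 L/s: no online neighbours, lost.
  N25 sheds 223 L/s: no online neighbours, lost.
  N29 sheds 345 L/s: no online neighbours, lost.
No further seizures.

3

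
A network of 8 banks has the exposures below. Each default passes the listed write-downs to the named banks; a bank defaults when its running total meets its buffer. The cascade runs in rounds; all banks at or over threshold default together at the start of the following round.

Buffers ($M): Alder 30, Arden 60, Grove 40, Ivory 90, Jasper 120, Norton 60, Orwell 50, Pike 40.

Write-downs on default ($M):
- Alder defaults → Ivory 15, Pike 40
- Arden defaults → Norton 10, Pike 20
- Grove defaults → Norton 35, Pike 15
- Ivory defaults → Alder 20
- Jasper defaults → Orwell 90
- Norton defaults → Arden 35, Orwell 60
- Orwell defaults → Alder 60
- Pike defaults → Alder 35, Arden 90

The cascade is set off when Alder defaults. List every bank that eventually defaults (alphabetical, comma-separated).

Round 1 — Alder defaults (initial).
  Ivory: +15 → 15 < 90
  Pike: +40 → 40 ≥ 40
Round 2 — Pike defaults.
  Arden: +90 → 90 ≥ 60
Round 3 — Arden defaults.
  Norton: +10 → 10 < 60
No further defaults.

Alder, Arden, Pike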